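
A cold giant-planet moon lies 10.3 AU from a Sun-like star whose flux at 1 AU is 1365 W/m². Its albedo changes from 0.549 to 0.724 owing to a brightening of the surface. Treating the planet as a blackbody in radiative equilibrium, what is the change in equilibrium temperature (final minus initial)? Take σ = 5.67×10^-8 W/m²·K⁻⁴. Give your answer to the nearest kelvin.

Flux at the orbit: S = 1365/(10.3)² = 12.87 W/m².
Before: T₁ = [12.87·0.451/(4σ)]^(1/4) = 71.12 K.
With α = 0.724, T₂ = 62.90 K.
Change: 62.90 − 71.12 = -8.217 K.

-8 kelvin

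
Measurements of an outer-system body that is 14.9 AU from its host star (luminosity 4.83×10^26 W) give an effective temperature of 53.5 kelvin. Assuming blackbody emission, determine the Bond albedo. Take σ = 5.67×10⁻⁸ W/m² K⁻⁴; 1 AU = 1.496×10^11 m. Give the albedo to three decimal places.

d = 14.9 × 1.496×10^11 m = 2.229×10^12 m.
Flux at the orbit: S = L/(4πd²) = 4.83×10^26/(4π·(2.23×10^12)²) = 7.736 W/m².
From σT⁴ = S(1−α)/4 we invert for α: 1−α = 4σT⁴/S.
σT⁴ = 0.4645 W/m², so 4σT⁴ = 1.858 W/m².
1−α = 1.858/7.736 = 0.2402, so α = 0.7598.

0.760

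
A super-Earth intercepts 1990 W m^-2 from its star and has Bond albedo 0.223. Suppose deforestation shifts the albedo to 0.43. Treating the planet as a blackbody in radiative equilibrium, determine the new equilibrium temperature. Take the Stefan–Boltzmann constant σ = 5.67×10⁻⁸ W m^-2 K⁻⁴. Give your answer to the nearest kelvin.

266 K

With the new albedo, S(1−α₂)/4 = 283.6 W m^-2, so T₂ = 265.9 K.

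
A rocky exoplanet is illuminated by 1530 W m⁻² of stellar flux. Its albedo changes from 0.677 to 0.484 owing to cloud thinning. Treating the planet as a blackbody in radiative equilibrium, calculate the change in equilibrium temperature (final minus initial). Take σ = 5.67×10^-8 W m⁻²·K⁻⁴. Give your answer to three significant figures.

With α = 0.677, T₁ = 216.1 K.
Final:   T₂ = [S(1−0.484)/(4σ)]^(1/4) = 242.9 K.
Change: 242.9 − 216.1 = 26.84 K.

26.8 K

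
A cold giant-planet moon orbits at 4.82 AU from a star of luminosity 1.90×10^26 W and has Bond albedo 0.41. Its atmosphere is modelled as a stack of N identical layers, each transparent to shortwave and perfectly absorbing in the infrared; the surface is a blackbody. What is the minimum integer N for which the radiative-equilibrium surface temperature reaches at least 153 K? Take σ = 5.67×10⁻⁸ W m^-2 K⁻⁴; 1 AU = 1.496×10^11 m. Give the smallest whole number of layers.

d = 4.82 × 1.496×10^11 m = 7.211×10^11 m.
S = L/(4πd²) = 29.08 W m^-2.
Top-of-atmosphere balance: σT_e⁴ = S(1−α)/4 = 4.289 W m^-2 → T_e = 93.26 K.
Need (N+1)T_e⁴ ≥ T_s⁴, i.e. N+1 ≥ (153/93.26)⁴ = 7.244.
So N ≥ 6.244; the smallest integer is N = 7.

7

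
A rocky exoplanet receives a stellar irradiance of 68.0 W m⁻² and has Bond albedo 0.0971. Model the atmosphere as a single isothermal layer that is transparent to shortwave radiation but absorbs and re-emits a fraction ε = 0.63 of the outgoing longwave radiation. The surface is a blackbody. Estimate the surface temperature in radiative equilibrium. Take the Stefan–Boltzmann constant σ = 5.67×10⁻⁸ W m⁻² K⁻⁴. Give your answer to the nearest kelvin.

At the top of the atmosphere, σT_e⁴ = S(1−α)/4 = 15.35 W m⁻², giving T_e = 128.3 K.
Surface balance with a leaky layer gives σT_s⁴ = σT_e⁴·2/(2−ε), so T_s = T_e·[2/(2−0.63)]^(1/4) = 141.0 K.

141 K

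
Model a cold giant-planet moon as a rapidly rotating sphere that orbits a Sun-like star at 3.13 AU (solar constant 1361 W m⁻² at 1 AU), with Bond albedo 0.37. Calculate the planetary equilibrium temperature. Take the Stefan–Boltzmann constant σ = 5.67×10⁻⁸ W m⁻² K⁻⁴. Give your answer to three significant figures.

140 kelvin

Irradiance scales as 1/d², so S = 1361 W m⁻² × (1/3.13)² = 138.9 W m⁻².
Averaging over the sphere, the absorbed flux is S(1−α)/4 = 21.88 W m⁻².
Set σT⁴ = 21.88 → T = (21.88/σ)^(1/4) = 140.2 K.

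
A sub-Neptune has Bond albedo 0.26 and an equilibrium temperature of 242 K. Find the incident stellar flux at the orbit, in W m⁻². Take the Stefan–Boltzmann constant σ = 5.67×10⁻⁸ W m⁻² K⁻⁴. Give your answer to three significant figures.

Invert the energy balance for S: S = 4σT⁴/(1−α).
σT⁴ = 5.67×10⁻⁸·(242)⁴ = 194.5 W m⁻².
So S = 4×194.5/(1−0.26) = 1051 W m⁻².

1050 W m⁻²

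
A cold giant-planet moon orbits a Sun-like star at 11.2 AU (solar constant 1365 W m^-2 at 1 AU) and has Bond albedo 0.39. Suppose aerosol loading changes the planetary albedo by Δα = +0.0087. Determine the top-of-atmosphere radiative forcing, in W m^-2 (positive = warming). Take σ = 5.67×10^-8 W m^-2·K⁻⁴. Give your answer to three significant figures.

-0.0237 W m^-2

Irradiance scales as 1/d², so S = 1365 W m^-2 × (1/11.2)² = 10.88 W m^-2.
The change in absorbed flux is Δ[S(1−α)/4] = −SΔα/4 = -0.02367 W m^-2.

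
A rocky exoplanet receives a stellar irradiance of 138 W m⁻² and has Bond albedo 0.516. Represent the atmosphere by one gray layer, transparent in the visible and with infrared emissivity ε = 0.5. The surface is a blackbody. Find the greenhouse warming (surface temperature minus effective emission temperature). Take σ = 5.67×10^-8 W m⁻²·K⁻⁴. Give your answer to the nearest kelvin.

Effective emission temperature (TOA balance): σT_e⁴ = S(1−α)/4 = 16.70 W m⁻² → T_e = 131.0 K.
The surface balance (absorbed SW + ε·downward IR = σT_s⁴) with T_a⁴ = T_s⁴/2 reduces to T_s = T_e·[2/(2−ε)]^¼ = 140.8 K.
T_s − T_e = 140.8 − 131.0 = 9.769 K.

10 K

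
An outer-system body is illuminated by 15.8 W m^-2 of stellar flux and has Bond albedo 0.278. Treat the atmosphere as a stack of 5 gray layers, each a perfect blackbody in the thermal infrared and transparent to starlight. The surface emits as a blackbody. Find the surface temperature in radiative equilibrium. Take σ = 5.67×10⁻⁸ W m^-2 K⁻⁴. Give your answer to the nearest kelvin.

Top-of-atmosphere balance: σT_e⁴ = S(1−α)/4 = 2.852 W m^-2 → T_e = 84.21 K.
For an N-layer opaque stack, T_s⁴ = (N+1)T_e⁴, hence T_s = (6)^(1/4)×84.21 K = 131.8 K.

132 K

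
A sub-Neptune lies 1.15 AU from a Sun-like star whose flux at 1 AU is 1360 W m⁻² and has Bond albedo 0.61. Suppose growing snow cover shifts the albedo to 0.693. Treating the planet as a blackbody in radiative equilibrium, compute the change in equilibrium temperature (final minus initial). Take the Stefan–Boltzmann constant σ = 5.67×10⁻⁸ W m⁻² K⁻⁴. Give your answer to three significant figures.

-11.9 kelvin

Irradiance scales as 1/d², so S = 1360 W m⁻² × (1/1.15)² = 1028 W m⁻².
Before: T₁ = [1028·0.39/(4σ)]^(1/4) = 205.1 K.
After:  T₂ = [1028·0.307/(4σ)]^(1/4) = 193.2 K.
Change: 193.2 − 205.1 = -11.91 K.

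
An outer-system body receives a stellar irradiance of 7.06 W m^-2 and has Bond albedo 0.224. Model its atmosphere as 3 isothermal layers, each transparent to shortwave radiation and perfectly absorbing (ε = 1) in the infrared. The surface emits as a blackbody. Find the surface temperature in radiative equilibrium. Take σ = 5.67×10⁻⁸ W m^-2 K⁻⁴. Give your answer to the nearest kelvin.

Top-of-atmosphere balance: σT_e⁴ = S(1−α)/4 = 1.370 W m^-2 → T_e = 70.11 K.
For an N-layer opaque stack, T_s⁴ = (N+1)T_e⁴, hence T_s = (4)^(1/4)×70.11 K = 99.15 K.

99 K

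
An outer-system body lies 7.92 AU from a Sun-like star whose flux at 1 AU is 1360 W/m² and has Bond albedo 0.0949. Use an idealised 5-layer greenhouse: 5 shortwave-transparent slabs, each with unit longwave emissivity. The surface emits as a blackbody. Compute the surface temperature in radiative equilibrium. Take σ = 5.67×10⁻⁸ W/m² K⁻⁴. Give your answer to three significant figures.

Irradiance scales as 1/d², so S = 1360 W/m² × (1/7.92)² = 21.68 W/m².
OLR = S(1−α)/4 = 4.906 W/m²; the top layer radiates at T_e = 96.45 K.
Layer-by-layer balance gives σT_s⁴ = (N+1)σT_e⁴, so T_s = 6^¼·96.45 = 150.9 K.

151 K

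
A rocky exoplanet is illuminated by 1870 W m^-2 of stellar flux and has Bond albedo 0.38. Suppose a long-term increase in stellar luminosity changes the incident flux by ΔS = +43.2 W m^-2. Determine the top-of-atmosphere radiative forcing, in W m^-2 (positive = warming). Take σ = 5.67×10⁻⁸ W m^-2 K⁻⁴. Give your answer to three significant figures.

Only a fraction (1−α) is absorbed and it's spread over 4πR², so ΔF = (1−α)ΔS/4 = 6.696 W m^-2.

6.70 W m^-2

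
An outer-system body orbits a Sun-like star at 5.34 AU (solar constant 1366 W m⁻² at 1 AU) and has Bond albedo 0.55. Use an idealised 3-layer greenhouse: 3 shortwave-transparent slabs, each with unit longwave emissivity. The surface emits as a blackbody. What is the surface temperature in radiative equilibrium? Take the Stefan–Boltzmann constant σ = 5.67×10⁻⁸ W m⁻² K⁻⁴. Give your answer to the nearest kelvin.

140 kelvin

Irradiance scales as 1/d², so S = 1366 W m⁻² × (1/5.34)² = 47.90 W m⁻².
The effective emission temperature is T_e = [S(1−α)/(4σ)]^¼ = 98.74 K.
For an N-layer opaque stack, T_s⁴ = (N+1)T_e⁴, hence T_s = (4)^(1/4)×98.74 K = 139.6 K.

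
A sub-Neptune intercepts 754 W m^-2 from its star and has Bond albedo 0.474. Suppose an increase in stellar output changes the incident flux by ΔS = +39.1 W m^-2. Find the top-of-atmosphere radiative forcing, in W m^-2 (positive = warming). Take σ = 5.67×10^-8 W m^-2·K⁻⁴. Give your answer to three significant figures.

5.14 W m^-2

TOA radiative forcing: ΔF = (1−α)ΔS/4 = 0.526·(+39.1)/4 = 5.142 W m^-2.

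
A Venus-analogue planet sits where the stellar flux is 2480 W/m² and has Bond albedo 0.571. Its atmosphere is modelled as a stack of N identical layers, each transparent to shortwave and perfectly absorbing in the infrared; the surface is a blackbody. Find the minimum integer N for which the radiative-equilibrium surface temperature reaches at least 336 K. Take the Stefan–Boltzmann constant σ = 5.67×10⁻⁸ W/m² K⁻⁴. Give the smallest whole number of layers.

2

OLR = S(1−α)/4 = 266.0 W/m²; the top layer radiates at T_e = 261.7 K.
Since T_s⁴ = (N+1)T_e⁴, we need N ≥ (T_s/T_e)⁴ − 1 = 1.717.
So N ≥ 1.717; the smallest integer is N = 2.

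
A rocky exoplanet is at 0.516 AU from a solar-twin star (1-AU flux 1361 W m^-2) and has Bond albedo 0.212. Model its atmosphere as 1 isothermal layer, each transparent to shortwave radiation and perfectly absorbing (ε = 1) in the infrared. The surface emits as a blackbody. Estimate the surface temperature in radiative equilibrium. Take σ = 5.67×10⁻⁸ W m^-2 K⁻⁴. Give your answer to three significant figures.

434 K

Irradiance scales as 1/d², so S = 1361 W m^-2 × (1/0.516)² = 5112 W m^-2.
Top-of-atmosphere balance: σT_e⁴ = S(1−α)/4 = 1007 W m^-2 → T_e = 365.1 K.
With N = 1 opaque layers, T_s = (N+1)^(1/4)·T_e = 2^(1/4)·365.1 = 434.1 K.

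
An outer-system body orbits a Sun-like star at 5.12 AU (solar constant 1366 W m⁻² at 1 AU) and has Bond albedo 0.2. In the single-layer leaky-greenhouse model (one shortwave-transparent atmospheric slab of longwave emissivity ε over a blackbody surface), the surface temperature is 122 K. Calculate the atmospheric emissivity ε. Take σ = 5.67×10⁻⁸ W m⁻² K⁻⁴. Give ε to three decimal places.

0.341

Irradiance scales as 1/d², so S = 1366 W m⁻² × (1/5.12)² = 52.11 W m⁻².
First, T_e = [52.11·(1−0.2)/(4σ)]^(1/4) = 116.4 K.
T_s⁴ = T_e⁴·2/(2−ε) → ε = 2 − 2(T_e/T_s)⁴ = 2 − 2·(116.4/122)⁴ = 0.3406.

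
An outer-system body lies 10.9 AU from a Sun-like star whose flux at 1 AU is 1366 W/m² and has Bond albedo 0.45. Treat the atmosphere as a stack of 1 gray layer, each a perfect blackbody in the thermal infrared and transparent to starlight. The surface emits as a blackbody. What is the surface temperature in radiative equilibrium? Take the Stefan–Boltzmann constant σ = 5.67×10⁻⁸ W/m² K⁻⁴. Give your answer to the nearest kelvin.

86 kelvin

Flux at the orbit: S = 1366/(10.9)² = 11.50 W/m².
The effective emission temperature is T_e = [S(1−α)/(4σ)]^¼ = 72.67 K.
For an N-layer opaque stack, T_s⁴ = (N+1)T_e⁴, hence T_s = (2)^(1/4)×72.67 K = 86.41 K.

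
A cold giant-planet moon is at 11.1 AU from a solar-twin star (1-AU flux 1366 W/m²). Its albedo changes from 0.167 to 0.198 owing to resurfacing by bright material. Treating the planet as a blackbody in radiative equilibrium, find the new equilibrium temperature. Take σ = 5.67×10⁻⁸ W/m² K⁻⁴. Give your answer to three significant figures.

79.1 K

Irradiance scales as 1/d², so S = 1366 W/m² × (1/11.1)² = 11.09 W/m².
T₂ = [S(1−α₂)/(4σ)]^(1/4) = [11.09·0.802/(4σ)]^(1/4) = 79.13 K.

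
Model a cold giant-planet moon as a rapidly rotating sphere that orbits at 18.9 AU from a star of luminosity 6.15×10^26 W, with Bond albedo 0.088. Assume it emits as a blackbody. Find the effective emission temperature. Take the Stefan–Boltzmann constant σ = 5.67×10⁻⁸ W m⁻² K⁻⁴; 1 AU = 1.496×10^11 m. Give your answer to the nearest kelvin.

70 K

d = 18.9 × 1.496×10^11 m = 2.827×10^12 m.
Spreading L over a sphere of radius d: S = 6.15×10^26/(4π·2.83×10^12²) = 6.122 W m⁻².
Absorbed flux (global mean): S(1−α)/4 = 6.122·0.912/4 = 1.396 W m⁻².
Balancing against σT⁴: T = (1.396/5.67×10⁻⁸)^(1/4) = 70.44 K.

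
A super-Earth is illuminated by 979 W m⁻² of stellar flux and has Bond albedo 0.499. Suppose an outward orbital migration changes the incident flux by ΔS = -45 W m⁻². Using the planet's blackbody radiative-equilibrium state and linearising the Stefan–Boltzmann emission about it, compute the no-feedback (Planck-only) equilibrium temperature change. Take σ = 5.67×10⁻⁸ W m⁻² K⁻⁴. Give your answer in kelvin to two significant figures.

Unperturbed T_e = [979.0·(1−0.499)/(4σ)]^¼ = 215.6 K.
TOA radiative forcing: ΔF = (1−α)ΔS/4 = 0.501·(-45)/4 = -5.636 W m⁻².
Planck response: λ_P = 4σT_e³ = 4·5.67×10⁻⁸·(215.6)³ = 2.274 W m⁻²/K.
So ΔT₀ = -5.636/2.274 = -2.48 K.

-2.5 kelvin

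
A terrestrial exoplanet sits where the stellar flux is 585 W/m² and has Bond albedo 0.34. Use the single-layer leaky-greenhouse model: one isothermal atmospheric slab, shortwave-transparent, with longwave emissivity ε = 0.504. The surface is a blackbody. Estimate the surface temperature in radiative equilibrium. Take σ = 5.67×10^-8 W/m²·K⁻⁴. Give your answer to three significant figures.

Effective emission temperature (TOA balance): σT_e⁴ = S(1−α)/4 = 96.52 W/m² → T_e = 203.1 K.
For a single slab of emissivity ε, T_s⁴ = 2T_e⁴/(2−ε); thus T_s = 203.1·(1.337)^(1/4) = 218.4 K.

218 K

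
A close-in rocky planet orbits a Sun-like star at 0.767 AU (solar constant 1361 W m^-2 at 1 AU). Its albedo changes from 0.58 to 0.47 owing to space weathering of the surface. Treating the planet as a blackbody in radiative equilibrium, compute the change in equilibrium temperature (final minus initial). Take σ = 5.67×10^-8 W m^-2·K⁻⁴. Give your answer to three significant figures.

Irradiance scales as 1/d², so S = 1361 W m^-2 × (1/0.767)² = 2313 W m^-2.
With α = 0.58, T₁ = 255.8 K.
After:  T₂ = [2313·0.53/(4σ)]^(1/4) = 271.2 K.
Change: 271.2 − 255.8 = 15.32 K.

15.3 kelvin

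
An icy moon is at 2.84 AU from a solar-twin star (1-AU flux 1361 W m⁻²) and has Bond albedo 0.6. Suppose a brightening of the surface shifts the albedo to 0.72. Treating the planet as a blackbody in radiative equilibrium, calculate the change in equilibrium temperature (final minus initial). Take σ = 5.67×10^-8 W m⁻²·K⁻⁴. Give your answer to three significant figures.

-11.2 K

Flux at the orbit: S = 1361/(2.84)² = 168.7 W m⁻².
With α = 0.6, T₁ = 131.3 K.
Final:   T₂ = [S(1−0.72)/(4σ)]^(1/4) = 120.1 K.
Change: 120.1 − 131.3 = -11.20 K.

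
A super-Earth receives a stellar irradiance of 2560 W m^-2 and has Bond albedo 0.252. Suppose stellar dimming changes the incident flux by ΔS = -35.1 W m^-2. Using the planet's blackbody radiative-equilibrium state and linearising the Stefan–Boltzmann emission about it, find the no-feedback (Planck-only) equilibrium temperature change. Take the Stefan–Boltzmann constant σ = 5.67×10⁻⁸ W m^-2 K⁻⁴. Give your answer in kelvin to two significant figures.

-1.0 K

Unperturbed T_e = [2560·(1−0.252)/(4σ)]^¼ = 303.1 K.
ΔF = Δ[S(1−α)]/4 = (1−0.252)·-35.1/4 = -6.564 W m^-2.
Linearising σT⁴ gives d(σT⁴)/dT = 4σT_e³ = 6.317 W m^-2 per K.
So ΔT₀ = -6.564/6.317 = -1.04 K.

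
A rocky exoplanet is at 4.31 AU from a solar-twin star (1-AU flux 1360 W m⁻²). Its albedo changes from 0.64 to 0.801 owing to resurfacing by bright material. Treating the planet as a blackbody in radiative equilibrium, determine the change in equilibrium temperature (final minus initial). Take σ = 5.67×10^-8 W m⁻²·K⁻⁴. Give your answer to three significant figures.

-14.3 kelvin

Irradiance scales as 1/d², so S = 1360 W m⁻² × (1/4.31)² = 73.21 W m⁻².
With α = 0.64, T₁ = 103.8 K.
Final:   T₂ = [S(1−0.801)/(4σ)]^(1/4) = 89.53 K.
Change: 89.53 − 103.8 = -14.30 K.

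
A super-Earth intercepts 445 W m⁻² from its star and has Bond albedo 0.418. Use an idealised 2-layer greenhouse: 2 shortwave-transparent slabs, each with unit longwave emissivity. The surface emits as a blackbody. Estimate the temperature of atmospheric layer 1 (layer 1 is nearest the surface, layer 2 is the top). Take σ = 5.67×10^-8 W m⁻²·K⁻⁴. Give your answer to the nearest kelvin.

219 kelvin

OLR = S(1−α)/4 = 64.75 W m⁻²; the top layer radiates at T_e = 183.8 K.
The net upward flux σT_e⁴ is constant between every pair of levels, so T_k⁴ = (N+1−k)T_e⁴.
With k = 1: T_1 = (2+1−1)^¼·183.8 K = 218.6 K.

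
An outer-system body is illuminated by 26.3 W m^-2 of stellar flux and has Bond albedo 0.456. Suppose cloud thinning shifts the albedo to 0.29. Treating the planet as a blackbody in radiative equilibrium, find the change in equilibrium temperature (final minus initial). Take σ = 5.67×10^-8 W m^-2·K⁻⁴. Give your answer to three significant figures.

Before: T₁ = [26.30·0.544/(4σ)]^(1/4) = 89.12 K.
After:  T₂ = [26.30·0.71/(4σ)]^(1/4) = 95.26 K.
Change: 95.26 − 89.12 = 6.136 K.

6.14 K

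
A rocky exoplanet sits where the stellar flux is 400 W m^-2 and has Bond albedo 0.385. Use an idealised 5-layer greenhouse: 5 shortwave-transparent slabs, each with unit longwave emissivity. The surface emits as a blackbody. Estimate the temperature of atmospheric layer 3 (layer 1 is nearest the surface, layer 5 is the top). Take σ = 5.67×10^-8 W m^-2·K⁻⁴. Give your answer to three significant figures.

The effective emission temperature is T_e = [S(1−α)/(4σ)]^¼ = 181.5 K.
In the N-layer model, layer k (counted from the surface) has T_k = (N+1−k)^(1/4)·T_e.
With k = 3: T_3 = (5+1−3)^¼·181.5 K = 238.8 K.

239 K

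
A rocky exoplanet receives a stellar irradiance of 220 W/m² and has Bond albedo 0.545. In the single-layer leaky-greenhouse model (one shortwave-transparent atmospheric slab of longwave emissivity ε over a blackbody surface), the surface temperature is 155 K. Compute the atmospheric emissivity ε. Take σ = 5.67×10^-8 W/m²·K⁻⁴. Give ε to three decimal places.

First, T_e = [220.0·(1−0.545)/(4σ)]^(1/4) = 144.9 K.
T_s⁴ = T_e⁴·2/(2−ε) → ε = 2 − 2(T_e/T_s)⁴ = 2 − 2·(144.9/155)⁴ = 0.4707.

0.471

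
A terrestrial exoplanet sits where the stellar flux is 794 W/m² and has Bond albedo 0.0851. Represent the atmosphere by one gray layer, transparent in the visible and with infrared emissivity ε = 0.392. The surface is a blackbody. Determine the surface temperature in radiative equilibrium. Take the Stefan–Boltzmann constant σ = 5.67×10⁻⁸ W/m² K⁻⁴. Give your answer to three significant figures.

251 K

The planet radiates to space at T_e = [S(1−α)/(4σ)]^(1/4) = 237.9 K.
Surface balance with a leaky layer gives σT_s⁴ = σT_e⁴·2/(2−ε), so T_s = T_e·[2/(2−0.392)]^(1/4) = 251.2 K.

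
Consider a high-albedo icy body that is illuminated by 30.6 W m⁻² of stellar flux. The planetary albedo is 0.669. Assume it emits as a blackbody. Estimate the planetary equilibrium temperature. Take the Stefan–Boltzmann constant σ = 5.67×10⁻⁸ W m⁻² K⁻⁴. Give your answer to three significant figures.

81.7 kelvin

Averaging over the sphere, the absorbed flux is S(1−α)/4 = 2.532 W m⁻².
In equilibrium σT⁴ equals this, so T = 81.75 K.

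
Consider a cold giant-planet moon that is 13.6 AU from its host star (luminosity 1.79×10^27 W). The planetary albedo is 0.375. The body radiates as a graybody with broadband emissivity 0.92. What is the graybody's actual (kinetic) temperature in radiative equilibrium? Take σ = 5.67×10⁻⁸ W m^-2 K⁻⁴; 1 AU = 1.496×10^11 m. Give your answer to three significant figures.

101 kelvin

Orbital distance: d = 13.6 AU = 2.035×10^12 m.
Spreading L over a sphere of radius d: S = 1.79×10^27/(4π·2.03×10^12²) = 34.41 W m^-2.
Averaging over the sphere, the absorbed flux is S(1−α)/4 = 5.377 W m^-2.
Radiative balance εσT⁴ = 5.377 gives T = [5.377/(0.92·σ)]^(1/4) = 100.8 K.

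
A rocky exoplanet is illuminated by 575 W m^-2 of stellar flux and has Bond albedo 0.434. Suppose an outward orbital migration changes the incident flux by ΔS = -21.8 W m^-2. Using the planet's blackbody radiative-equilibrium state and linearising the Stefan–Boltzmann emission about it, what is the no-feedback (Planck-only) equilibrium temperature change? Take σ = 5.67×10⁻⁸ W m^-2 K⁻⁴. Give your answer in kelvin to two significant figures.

Unperturbed T_e = [575.0·(1−0.434)/(4σ)]^¼ = 194.6 K.
ΔF = Δ[S(1−α)]/4 = (1−0.434)·-21.8/4 = -3.085 W m^-2.
The Planck feedback parameter is 4σT_e³ = 1.672 W m^-2/K.
Hence the no-feedback warming is ΔF/(4σT_e³) = -1.84 K.

-1.8 kelvin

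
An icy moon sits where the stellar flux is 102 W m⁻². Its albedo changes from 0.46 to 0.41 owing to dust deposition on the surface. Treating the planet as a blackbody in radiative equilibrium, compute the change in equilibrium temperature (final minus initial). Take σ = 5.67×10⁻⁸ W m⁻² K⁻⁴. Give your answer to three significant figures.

Before: T₁ = [102.0·0.54/(4σ)]^(1/4) = 124.8 K.
After:  T₂ = [102.0·0.59/(4σ)]^(1/4) = 127.6 K.
ΔT = T₂ − T₁ = 2.794 K.

2.79 K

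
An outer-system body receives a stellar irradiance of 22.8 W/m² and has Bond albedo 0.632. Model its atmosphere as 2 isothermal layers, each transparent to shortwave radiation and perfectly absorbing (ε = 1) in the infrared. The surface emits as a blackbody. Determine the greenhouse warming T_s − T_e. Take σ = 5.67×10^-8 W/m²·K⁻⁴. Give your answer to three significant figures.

24.7 K

Top-of-atmosphere balance: σT_e⁴ = S(1−α)/4 = 2.098 W/m² → T_e = 77.99 K.
Surface: T_s = (3)^¼·T_e = 102.6 K.
Warming: T_s − T_e = 24.65 K.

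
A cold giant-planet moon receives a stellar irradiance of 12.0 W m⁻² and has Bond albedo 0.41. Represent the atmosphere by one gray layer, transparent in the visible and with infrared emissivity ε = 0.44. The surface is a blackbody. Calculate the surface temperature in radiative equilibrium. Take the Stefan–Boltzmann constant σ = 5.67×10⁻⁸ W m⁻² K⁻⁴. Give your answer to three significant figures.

At the top of the atmosphere, σT_e⁴ = S(1−α)/4 = 1.770 W m⁻², giving T_e = 74.75 K.
The surface balance (absorbed SW + ε·downward IR = σT_s⁴) with T_a⁴ = T_s⁴/2 reduces to T_s = T_e·[2/(2−ε)]^¼ = 79.54 K.

79.5 kelvin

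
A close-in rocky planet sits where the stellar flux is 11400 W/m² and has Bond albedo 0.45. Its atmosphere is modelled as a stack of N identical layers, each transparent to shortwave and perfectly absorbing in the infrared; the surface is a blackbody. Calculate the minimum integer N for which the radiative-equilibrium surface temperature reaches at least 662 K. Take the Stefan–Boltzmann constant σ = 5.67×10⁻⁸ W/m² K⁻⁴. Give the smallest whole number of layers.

OLR = S(1−α)/4 = 1568 W/m²; the top layer radiates at T_e = 407.8 K.
Since T_s⁴ = (N+1)T_e⁴, we need N ≥ (T_s/T_e)⁴ − 1 = 5.947.
The minimum whole number is N = 6.

6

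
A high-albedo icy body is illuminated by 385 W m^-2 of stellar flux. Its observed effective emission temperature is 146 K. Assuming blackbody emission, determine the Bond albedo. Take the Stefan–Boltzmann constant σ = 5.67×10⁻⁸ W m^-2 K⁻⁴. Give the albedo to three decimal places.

Rearranging the radiative balance, α = 1 − 4σT⁴/S.
4σT⁴ = 4·5.67×10⁻⁸·(146)⁴ = 103.1 W m^-2.
Hence α = 1 − 103.1/385.0 = 0.7323.

0.732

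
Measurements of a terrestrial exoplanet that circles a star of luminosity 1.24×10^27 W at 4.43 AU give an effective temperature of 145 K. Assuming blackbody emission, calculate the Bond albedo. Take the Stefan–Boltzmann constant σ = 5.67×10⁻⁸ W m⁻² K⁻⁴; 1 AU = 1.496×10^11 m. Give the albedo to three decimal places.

Orbital distance: d = 4.43 AU = 6.627×10^11 m.
Flux at the orbit: S = L/(4πd²) = 1.24×10^27/(4π·(6.63×10^11)²) = 224.7 W m⁻².
Rearranging the radiative balance, α = 1 − 4σT⁴/S.
σT⁴ = 25.06 W m⁻², so 4σT⁴ = 100.3 W m⁻².
1−α = 100.3/224.7 = 0.4462, so α = 0.5538.

0.554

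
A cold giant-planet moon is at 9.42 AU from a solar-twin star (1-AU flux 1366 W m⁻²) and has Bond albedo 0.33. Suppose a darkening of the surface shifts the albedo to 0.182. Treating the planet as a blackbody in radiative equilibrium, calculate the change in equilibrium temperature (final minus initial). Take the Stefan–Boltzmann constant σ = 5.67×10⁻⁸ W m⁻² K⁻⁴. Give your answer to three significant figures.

4.20 K

Flux at the orbit: S = 1366/(9.42)² = 15.39 W m⁻².
Initial: T₁ = [S(1−0.33)/(4σ)]^(1/4) = 82.12 K.
Final:   T₂ = [S(1−0.182)/(4σ)]^(1/4) = 86.32 K.
ΔT = T₂ − T₁ = 4.201 K.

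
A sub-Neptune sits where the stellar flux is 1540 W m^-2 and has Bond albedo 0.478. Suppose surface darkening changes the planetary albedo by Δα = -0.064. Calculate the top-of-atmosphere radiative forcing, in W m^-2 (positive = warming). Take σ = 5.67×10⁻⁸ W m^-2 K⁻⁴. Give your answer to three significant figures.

ΔF = −(S/4)Δα = −(1540/4)×(-0.064) = 24.64 W m^-2.

24.6 W m^-2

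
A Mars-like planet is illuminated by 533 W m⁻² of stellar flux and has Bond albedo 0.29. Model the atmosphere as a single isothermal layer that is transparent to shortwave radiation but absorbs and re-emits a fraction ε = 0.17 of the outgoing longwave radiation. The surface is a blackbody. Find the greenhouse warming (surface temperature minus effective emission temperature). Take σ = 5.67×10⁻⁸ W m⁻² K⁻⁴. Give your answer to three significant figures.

4.54 kelvin

Effective emission temperature (TOA balance): σT_e⁴ = S(1−α)/4 = 94.61 W m⁻² → T_e = 202.1 K.
The surface balance (absorbed SW + ε·downward IR = σT_s⁴) with T_a⁴ = T_s⁴/2 reduces to T_s = T_e·[2/(2−ε)]^¼ = 206.6 K.
The atmosphere warms the surface by 4.539 K.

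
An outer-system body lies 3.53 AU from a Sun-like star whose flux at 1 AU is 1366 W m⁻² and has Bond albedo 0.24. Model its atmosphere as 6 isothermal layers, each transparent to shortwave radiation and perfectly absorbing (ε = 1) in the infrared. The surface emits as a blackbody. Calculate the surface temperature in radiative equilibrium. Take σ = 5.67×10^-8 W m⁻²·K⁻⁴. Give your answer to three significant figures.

Flux at the orbit: S = 1366/(3.53)² = 109.6 W m⁻².
OLR = S(1−α)/4 = 20.83 W m⁻²; the top layer radiates at T_e = 138.4 K.
For an N-layer opaque stack, T_s⁴ = (N+1)T_e⁴, hence T_s = (7)^(1/4)×138.4 K = 225.2 K.

225 kelvin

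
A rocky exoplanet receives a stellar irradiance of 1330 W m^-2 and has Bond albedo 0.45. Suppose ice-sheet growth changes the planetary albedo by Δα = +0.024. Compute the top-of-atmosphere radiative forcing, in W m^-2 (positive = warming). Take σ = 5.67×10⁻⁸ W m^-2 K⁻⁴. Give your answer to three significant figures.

ΔF = −(S/4)Δα = −(1330/4)×(+0.024) = -7.980 W m^-2.

-7.98 W m^-2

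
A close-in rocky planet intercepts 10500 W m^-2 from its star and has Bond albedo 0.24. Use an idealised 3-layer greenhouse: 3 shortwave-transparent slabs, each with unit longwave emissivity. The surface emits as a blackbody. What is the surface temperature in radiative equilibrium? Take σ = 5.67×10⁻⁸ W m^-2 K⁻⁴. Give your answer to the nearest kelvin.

The effective emission temperature is T_e = [S(1−α)/(4σ)]^¼ = 433.1 K.
For an N-layer opaque stack, T_s⁴ = (N+1)T_e⁴, hence T_s = (4)^(1/4)×433.1 K = 612.5 K.

612 K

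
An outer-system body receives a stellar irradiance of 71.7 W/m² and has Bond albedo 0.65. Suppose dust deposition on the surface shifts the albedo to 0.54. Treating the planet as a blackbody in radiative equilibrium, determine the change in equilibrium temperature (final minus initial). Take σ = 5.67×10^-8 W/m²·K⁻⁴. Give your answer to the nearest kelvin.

7 K

With α = 0.65, T₁ = 102.6 K.
With α = 0.54, T₂ = 109.8 K.
ΔT = T₂ − T₁ = 7.252 K.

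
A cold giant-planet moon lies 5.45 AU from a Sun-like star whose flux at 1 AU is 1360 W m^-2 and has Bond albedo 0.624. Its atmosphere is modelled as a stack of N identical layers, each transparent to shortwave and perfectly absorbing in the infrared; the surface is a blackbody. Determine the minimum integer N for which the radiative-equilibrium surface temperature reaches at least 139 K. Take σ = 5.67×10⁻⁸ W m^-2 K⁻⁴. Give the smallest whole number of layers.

4

Irradiance scales as 1/d², so S = 1360 W m^-2 × (1/5.45)² = 45.79 W m^-2.
OLR = S(1−α)/4 = 4.304 W m^-2; the top layer radiates at T_e = 93.34 K.
Since T_s⁴ = (N+1)T_e⁴, we need N ≥ (T_s/T_e)⁴ − 1 = 3.918.
Rounding up, N = 4.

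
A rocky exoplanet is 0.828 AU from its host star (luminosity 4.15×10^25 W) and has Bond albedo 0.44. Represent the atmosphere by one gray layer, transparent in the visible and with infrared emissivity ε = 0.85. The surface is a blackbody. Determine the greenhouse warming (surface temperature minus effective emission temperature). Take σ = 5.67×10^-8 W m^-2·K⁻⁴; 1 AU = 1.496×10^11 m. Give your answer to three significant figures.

Orbital distance: d = 0.828 AU = 1.239×10^11 m.
Flux at the orbit: S = L/(4πd²) = 4.15×10^25/(4π·(1.24×10^11)²) = 215.2 W m^-2.
At the top of the atmosphere, σT_e⁴ = S(1−α)/4 = 30.13 W m^-2, giving T_e = 151.8 K.
For a single slab of emissivity ε, T_s⁴ = 2T_e⁴/(2−ε); thus T_s = 151.8·(1.739)^(1/4) = 174.4 K.
T_s − T_e = 174.4 − 151.8 = 22.53 K.

22.5 K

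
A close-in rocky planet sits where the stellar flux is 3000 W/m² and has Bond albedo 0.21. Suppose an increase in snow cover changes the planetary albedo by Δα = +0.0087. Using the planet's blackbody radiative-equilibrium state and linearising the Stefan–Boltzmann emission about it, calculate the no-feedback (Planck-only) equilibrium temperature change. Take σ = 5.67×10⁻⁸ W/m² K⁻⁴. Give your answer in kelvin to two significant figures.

-0.88 K

The baseline emission temperature is T_e = 319.7 K.
TOA radiative forcing: ΔF = −S·Δα/4 = −3000·(+0.0087)/4 = -6.525 W/m².
Planck response: λ_P = 4σT_e³ = 4·5.67×10⁻⁸·(319.7)³ = 7.413 W/m²/K.
ΔT₀ = ΔF/λ_P = -6.525/7.413 = -0.880 K.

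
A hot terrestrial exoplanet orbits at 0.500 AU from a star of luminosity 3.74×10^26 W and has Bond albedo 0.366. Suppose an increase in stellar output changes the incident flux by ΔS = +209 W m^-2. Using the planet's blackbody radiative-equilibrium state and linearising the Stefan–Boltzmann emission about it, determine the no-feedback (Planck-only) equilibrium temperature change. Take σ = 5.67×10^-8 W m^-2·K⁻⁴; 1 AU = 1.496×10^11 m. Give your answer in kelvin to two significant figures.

3.4 K

Orbital distance: d = 0.500 AU = 7.480×10^10 m.
Spreading L over a sphere of radius d: S = 3.74×10^26/(4π·7.48×10^10²) = 5319 W m^-2.
Unperturbed T_e = [5319·(1−0.366)/(4σ)]^¼ = 349.2 K.
TOA radiative forcing: ΔF = (1−α)ΔS/4 = 0.634·(+209)/4 = 33.13 W m^-2.
Planck response: λ_P = 4σT_e³ = 4·5.67×10⁻⁸·(349.2)³ = 9.658 W m^-2/K.
So ΔT₀ = 33.13/9.658 = 3.43 K.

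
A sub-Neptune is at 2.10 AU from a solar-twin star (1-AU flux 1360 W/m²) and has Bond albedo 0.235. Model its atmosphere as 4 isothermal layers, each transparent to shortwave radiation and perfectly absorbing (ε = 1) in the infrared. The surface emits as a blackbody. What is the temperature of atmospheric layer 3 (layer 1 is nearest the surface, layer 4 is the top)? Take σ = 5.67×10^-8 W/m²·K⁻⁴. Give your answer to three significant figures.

Irradiance scales as 1/d², so S = 1360 W/m² × (1/2.10)² = 308.4 W/m².
Top-of-atmosphere balance: σT_e⁴ = S(1−α)/4 = 58.98 W/m² → T_e = 179.6 K.
In the N-layer model, layer k (counted from the surface) has T_k = (N+1−k)^(1/4)·T_e.
With k = 3: T_3 = (4+1−3)^¼·179.6 K = 213.6 K.

214 kelvin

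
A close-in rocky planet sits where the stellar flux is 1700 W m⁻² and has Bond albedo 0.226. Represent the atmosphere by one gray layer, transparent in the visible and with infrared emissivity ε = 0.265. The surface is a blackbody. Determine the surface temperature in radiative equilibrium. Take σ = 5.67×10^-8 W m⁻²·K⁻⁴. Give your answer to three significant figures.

286 kelvin

Effective emission temperature (TOA balance): σT_e⁴ = S(1−α)/4 = 328.9 W m⁻² → T_e = 276.0 K.
Surface balance with a leaky layer gives σT_s⁴ = σT_e⁴·2/(2−ε), so T_s = T_e·[2/(2−0.265)]^(1/4) = 286.0 K.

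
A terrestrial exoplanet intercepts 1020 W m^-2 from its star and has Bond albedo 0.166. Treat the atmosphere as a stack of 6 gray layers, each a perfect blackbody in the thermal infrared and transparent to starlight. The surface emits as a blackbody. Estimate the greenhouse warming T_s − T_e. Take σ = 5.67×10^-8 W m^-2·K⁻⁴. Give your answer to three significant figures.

The effective emission temperature is T_e = [S(1−α)/(4σ)]^¼ = 247.5 K.
Surface: T_s = (7)^¼·T_e = 402.5 K.
Warming: T_s − T_e = 155.1 K.

155 kelvin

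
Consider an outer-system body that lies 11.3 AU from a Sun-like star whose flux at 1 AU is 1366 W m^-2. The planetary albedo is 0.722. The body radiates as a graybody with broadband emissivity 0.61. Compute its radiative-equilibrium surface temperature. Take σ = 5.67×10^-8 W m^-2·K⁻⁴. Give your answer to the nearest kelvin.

68 kelvin

Irradiance scales as 1/d², so S = 1366 W m^-2 × (1/11.3)² = 10.70 W m^-2.
The planet absorbs (1−α)S over its disc πR² and re-emits over 4πR², so the mean absorbed flux is (1−0.722)·10.70/4 = 0.7435 W m^-2.
Equating to εσT⁴ with ε = 0.61: T = (0.7435/0.61σ)^(1/4) = 68.09 K.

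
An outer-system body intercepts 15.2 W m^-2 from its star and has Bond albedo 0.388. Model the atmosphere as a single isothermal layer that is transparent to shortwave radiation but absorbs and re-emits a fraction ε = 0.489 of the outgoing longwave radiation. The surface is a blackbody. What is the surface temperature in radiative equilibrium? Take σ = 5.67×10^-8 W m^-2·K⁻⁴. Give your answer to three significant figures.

At the top of the atmosphere, σT_e⁴ = S(1−α)/4 = 2.326 W m^-2, giving T_e = 80.03 K.
The surface balance (absorbed SW + ε·downward IR = σT_s⁴) with T_a⁴ = T_s⁴/2 reduces to T_s = T_e·[2/(2−ε)]^¼ = 85.84 K.

85.8 K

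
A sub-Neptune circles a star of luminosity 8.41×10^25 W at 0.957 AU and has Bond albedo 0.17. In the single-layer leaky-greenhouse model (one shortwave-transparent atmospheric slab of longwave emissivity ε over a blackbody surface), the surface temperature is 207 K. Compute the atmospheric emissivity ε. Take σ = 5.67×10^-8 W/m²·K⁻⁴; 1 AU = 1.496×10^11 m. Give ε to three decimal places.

d = 0.957 × 1.496×10^11 m = 1.432×10^11 m.
S = L/(4πd²) = 326.5 W/m².
Effective temperature: T_e = [S(1−α)/(4σ)]^(1/4) = 185.9 K.
T_s⁴ = T_e⁴·2/(2−ε) → ε = 2 − 2(T_e/T_s)⁴ = 2 − 2·(185.9/207)⁴ = 0.6984.

0.698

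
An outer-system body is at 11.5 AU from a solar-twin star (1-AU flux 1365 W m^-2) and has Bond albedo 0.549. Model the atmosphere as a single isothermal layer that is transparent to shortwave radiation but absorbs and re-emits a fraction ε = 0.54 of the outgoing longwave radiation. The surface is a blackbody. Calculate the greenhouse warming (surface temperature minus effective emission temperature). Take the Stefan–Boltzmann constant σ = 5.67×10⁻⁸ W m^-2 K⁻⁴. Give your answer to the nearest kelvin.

Irradiance scales as 1/d², so S = 1365 W m^-2 × (1/11.5)² = 10.32 W m^-2.
The planet radiates to space at T_e = [S(1−α)/(4σ)]^(1/4) = 67.31 K.
Surface balance with a leaky layer gives σT_s⁴ = σT_e⁴·2/(2−ε), so T_s = T_e·[2/(2−0.54)]^(1/4) = 72.82 K.
Greenhouse warming: T_s − T_e = 5.510 K.

6 K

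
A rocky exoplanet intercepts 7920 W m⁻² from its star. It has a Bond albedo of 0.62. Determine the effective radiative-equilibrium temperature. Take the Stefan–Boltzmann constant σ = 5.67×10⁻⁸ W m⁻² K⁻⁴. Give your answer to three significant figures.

The planet absorbs (1−α)S over its disc πR² and re-emits over 4πR², so the mean absorbed flux is (1−0.62)·7920/4 = 752.4 W m⁻².
In equilibrium σT⁴ equals this, so T = 339.4 K.

339 K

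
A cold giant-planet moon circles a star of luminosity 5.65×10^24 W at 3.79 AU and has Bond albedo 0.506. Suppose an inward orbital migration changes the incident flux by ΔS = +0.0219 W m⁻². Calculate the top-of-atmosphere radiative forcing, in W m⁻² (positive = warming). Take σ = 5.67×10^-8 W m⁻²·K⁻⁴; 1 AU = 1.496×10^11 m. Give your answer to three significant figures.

Orbital distance: d = 3.79 AU = 5.670×10^11 m.
Flux at the orbit: S = L/(4πd²) = 5.65×10^24/(4π·(5.67×10^11)²) = 1.399 W m⁻².
ΔF = Δ[S(1−α)]/4 = (1−0.506)·+0.0219/4 = 0.002705 W m⁻².

0.00270 W m⁻²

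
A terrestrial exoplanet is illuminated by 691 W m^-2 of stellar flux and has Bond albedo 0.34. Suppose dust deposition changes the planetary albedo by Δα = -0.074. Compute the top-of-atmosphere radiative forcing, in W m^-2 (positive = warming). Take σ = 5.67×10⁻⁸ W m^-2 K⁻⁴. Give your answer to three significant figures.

12.8 W m^-2

ΔF = −(S/4)Δα = −(691.0/4)×(-0.074) = 12.78 W m^-2.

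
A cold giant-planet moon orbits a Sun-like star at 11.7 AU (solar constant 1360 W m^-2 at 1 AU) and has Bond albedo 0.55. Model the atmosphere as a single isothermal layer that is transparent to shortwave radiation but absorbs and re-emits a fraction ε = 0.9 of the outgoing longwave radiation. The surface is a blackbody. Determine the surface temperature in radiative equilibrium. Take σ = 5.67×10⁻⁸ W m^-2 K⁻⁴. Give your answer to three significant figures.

77.4 K

Flux at the orbit: S = 1360/(11.7)² = 9.935 W m^-2.
Effective emission temperature (TOA balance): σT_e⁴ = S(1−α)/4 = 1.118 W m^-2 → T_e = 66.63 K.
The surface balance (absorbed SW + ε·downward IR = σT_s⁴) with T_a⁴ = T_s⁴/2 reduces to T_s = T_e·[2/(2−ε)]^¼ = 77.37 K.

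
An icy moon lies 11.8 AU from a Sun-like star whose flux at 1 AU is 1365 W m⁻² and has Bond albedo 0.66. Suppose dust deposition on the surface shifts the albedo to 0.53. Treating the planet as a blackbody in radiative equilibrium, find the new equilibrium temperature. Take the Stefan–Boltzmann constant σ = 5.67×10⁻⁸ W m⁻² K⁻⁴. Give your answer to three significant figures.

Flux at the orbit: S = 1365/(11.8)² = 9.803 W m⁻².
With the new albedo, S(1−α₂)/4 = 1.152 W m⁻², so T₂ = 67.14 K.

67.1 K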